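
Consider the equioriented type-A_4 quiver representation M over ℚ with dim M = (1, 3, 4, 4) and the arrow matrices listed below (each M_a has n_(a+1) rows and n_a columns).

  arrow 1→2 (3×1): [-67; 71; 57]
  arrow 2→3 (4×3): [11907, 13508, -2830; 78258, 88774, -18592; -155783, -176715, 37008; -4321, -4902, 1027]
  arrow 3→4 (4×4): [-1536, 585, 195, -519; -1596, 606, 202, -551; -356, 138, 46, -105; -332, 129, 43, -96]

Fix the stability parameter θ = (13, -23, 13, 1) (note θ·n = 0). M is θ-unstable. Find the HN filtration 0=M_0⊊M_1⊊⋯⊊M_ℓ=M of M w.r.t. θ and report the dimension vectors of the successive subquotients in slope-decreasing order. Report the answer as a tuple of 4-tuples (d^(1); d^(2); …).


Interval decomposition of M: I[1,3], I[2,4]^2, I[3,3], I[4,4]^2.
HN type (ℓ=5): μ^(1)=13; μ^(2)=7; μ^(3)=1; μ^(4)=-5; μ^(5)=-23

((0, 0, 2, 0); (0, 0, 2, 2); (0, 0, 0, 2); (1, 1, 0, 0); (0, 2, 0, 0))


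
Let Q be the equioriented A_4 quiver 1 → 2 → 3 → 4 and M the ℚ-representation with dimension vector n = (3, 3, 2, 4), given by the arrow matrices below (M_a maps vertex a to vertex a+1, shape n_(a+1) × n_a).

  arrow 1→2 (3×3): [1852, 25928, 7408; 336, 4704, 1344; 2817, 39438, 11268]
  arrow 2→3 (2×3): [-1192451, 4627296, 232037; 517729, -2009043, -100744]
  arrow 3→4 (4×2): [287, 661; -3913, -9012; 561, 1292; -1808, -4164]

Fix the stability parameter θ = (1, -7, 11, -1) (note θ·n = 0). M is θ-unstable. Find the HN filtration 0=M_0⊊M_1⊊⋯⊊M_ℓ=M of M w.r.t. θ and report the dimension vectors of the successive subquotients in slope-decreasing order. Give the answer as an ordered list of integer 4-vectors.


Via rank(M_{q-1}∘⋯∘M_p): M ≅ I[1,1]^2, I[1,4], I[2,2], I[2,4], I[4,4]^2.
μ_θ-semistable layers: μ^(1)=5; μ^(2)=1; μ^(3)=-1; μ^(4)=-3; μ^(5)=-7

((0, 0, 2, 2); (2, 0, 0, 0); (0, 0, 0, 2); (1, 1, 0, 0); (0, 2, 0, 0))


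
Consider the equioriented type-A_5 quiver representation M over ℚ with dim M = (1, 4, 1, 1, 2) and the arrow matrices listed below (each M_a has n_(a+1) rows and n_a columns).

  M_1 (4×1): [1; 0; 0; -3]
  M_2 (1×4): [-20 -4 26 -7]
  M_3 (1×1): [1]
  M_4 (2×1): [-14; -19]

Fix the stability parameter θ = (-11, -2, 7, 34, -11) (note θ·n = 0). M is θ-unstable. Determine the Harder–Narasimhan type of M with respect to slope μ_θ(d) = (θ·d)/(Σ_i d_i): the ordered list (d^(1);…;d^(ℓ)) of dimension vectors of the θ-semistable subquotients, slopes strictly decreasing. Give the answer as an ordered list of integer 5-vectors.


Barcode: M ≅ I[1,5], I[2,2]^3, I[5,5]. HN layers by μ_θ (4 steps, strictly decreasing):
  μ^(1)=23/2; μ^(2)=7; μ^(3)=-2; μ^(4)=-11

((0, 0, 0, 1, 1); (0, 0, 1, 0, 0); (0, 4, 0, 0, 0); (1, 0, 0, 0, 1))


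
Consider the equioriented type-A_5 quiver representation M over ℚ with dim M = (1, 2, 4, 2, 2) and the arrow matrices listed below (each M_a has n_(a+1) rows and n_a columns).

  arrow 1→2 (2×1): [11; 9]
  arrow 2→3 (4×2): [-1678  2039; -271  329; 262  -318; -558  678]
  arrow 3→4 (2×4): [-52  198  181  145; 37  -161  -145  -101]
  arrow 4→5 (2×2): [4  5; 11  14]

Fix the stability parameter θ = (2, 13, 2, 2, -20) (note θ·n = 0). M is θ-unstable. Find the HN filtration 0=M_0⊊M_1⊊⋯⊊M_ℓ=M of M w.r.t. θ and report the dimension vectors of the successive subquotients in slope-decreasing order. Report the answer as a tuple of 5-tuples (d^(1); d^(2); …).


Barcode: M ≅ I[1,5], I[2,5], I[3,3]^2. HN layers by μ_θ (3 steps, strictly decreasing):
  μ^(1)=2; μ^(2)=-1/5; μ^(3)=-3/4

((0, 0, 2, 0, 0); (1, 1, 1, 1, 1); (0, 1, 1, 1, 1))


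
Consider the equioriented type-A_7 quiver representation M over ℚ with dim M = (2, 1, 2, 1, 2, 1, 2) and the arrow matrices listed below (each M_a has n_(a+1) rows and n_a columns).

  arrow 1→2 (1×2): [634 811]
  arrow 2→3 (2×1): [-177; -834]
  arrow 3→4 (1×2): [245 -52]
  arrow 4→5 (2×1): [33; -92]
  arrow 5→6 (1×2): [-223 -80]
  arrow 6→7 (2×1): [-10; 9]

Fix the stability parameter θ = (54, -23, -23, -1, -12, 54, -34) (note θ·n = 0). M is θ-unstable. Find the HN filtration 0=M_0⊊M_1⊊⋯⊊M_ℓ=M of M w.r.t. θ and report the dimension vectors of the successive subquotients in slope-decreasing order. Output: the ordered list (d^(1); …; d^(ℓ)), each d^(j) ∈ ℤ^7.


Via rank(M_{q-1}∘⋯∘M_p): M ≅ I[1,1], I[1,7], I[3,3], I[5,5], I[7,7].
μ_θ-semistable layers: μ^(1)=54; μ^(2)=10; μ^(3)=-1; μ^(4)=-12; μ^(5)=-23; μ^(6)=-34

((1, 0, 0, 0, 0, 0, 0); (0, 0, 0, 0, 0, 1, 1); (1, 1, 1, 1, 1, 0, 0); (0, 0, 0, 0, 1, 0, 0); (0, 0, 1, 0, 0, 0, 0); (0, 0, 0, 0, 0, 0, 1))


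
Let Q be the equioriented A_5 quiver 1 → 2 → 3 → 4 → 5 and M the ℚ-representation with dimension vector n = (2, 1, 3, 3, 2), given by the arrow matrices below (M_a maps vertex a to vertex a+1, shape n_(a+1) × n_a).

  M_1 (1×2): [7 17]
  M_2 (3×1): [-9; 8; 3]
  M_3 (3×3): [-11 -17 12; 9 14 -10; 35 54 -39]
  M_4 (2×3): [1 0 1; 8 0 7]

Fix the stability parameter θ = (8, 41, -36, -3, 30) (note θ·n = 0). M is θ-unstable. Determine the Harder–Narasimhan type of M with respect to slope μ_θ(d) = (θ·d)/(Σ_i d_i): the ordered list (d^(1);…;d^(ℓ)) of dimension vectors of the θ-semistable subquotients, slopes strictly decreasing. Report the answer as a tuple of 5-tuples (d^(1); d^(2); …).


Barcode: M ≅ I[1,1], I[1,5], I[3,4], I[3,5]. HN layers by μ_θ (5 steps, strictly decreasing):
  μ^(1)=30; μ^(2)=8; μ^(3)=5/2; μ^(4)=-3; μ^(5)=-36

((0, 0, 0, 0, 2); (1, 0, 0, 0, 0); (1, 1, 1, 1, 0); (0, 0, 0, 2, 0); (0, 0, 2, 0, 0))


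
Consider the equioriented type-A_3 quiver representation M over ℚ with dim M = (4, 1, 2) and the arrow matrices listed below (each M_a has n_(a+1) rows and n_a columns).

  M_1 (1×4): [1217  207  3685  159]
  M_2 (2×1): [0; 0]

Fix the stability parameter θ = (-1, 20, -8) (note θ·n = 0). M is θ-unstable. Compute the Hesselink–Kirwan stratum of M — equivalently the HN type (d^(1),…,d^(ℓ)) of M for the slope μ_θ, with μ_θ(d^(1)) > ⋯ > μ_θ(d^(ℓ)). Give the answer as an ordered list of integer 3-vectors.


Interval decomposition of M: I[1,1]^3, I[1,2], I[3,3]^2.
HN type (ℓ=3): μ^(1)=20; μ^(2)=-1; μ^(3)=-8

((0, 1, 0); (4, 0, 0); (0, 0, 2))


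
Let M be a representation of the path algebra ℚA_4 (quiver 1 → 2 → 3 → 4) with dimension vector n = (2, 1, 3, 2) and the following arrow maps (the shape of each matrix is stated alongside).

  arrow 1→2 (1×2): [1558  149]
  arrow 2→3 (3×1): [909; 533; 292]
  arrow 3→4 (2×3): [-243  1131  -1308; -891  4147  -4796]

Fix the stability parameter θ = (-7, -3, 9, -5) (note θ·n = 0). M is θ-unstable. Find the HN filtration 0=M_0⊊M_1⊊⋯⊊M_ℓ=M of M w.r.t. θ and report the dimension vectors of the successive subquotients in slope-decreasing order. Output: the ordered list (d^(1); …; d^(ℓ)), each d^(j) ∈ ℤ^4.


Via rank(M_{q-1}∘⋯∘M_p): M ≅ I[1,1], I[1,3], I[3,3], I[3,4], I[4,4].
μ_θ-semistable layers: μ^(1)=9; μ^(2)=2; μ^(3)=-3; μ^(4)=-5; μ^(5)=-7

((0, 0, 2, 0); (0, 0, 1, 1); (0, 1, 0, 0); (0, 0, 0, 1); (2, 0, 0, 0))


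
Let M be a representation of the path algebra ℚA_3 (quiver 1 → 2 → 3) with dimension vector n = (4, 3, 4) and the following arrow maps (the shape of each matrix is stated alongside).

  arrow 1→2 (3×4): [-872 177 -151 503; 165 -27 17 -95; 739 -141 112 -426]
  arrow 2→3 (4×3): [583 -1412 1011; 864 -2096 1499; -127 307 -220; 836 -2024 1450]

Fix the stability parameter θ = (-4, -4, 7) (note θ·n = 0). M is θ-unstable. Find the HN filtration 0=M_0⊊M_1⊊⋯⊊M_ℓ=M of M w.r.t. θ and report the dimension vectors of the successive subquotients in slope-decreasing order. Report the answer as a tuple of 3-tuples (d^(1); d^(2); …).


Barcode: M ≅ I[1,1], I[1,3]^3, I[3,3]. HN layers by μ_θ (2 steps, strictly decreasing):
  μ^(1)=7; μ^(2)=-4

((0, 0, 4); (4, 3, 0))


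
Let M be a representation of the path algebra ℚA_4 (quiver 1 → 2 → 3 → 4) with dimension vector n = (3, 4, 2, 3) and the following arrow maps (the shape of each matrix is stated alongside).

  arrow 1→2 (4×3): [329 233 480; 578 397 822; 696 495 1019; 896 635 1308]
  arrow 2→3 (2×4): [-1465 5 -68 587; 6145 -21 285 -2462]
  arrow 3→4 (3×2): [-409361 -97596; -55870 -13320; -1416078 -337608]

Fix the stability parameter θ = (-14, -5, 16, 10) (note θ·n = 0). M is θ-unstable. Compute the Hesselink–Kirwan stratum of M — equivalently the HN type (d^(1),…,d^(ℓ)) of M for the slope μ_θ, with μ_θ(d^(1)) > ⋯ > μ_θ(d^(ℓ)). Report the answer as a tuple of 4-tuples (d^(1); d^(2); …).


Barcode: M ≅ I[1,2], I[1,3], I[1,4], I[2,2], I[4,4]^2. HN layers by μ_θ (5 steps, strictly decreasing):
  μ^(1)=16; μ^(2)=13; μ^(3)=10; μ^(4)=-5; μ^(5)=-14

((0, 0, 1, 0); (0, 0, 1, 1); (0, 0, 0, 2); (0, 4, 0, 0); (3, 0, 0, 0))


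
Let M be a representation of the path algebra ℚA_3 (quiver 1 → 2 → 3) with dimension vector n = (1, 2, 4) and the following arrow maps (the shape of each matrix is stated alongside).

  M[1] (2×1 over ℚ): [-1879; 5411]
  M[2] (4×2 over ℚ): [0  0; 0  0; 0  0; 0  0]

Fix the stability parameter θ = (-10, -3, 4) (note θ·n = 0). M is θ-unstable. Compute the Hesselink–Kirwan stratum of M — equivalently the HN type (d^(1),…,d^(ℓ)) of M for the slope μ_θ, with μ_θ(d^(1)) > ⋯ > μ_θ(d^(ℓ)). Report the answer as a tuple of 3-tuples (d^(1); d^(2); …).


Barcode: M ≅ I[1,2], I[2,2], I[3,3]^4. HN layers by μ_θ (3 steps, strictly decreasing):
  μ^(1)=4; μ^(2)=-3; μ^(3)=-10

((0, 0, 4); (0, 2, 0); (1, 0, 0))


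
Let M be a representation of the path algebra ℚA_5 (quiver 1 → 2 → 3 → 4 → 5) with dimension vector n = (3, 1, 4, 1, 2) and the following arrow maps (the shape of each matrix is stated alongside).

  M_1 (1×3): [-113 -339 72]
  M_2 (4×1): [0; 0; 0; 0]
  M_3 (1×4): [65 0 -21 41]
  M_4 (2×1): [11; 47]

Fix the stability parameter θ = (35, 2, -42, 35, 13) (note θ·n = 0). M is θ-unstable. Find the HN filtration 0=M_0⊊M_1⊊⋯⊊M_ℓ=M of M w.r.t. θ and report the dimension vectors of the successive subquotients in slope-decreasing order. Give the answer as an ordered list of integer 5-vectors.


Barcode: M ≅ I[1,1]^2, I[1,2], I[3,3]^3, I[3,5], I[5,5]. HN layers by μ_θ (5 steps, strictly decreasing):
  μ^(1)=35; μ^(2)=24; μ^(3)=37/2; μ^(4)=13; μ^(5)=-42

((2, 0, 0, 0, 0); (0, 0, 0, 1, 1); (1, 1, 0, 0, 0); (0, 0, 0, 0, 1); (0, 0, 4, 0, 0))


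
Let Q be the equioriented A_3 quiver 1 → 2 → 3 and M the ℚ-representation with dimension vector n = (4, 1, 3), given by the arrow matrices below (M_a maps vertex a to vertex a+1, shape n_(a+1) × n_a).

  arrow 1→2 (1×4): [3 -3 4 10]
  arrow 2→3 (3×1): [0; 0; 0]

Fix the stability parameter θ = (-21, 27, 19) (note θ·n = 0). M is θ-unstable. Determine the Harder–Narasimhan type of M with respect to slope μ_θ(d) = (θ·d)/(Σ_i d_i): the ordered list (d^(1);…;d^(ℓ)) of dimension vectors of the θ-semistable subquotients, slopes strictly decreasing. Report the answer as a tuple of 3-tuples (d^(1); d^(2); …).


Barcode: M ≅ I[1,1]^3, I[1,2], I[3,3]^3. HN layers by μ_θ (3 steps, strictly decreasing):
  μ^(1)=27; μ^(2)=19; μ^(3)=-21

((0, 1, 0); (0, 0, 3); (4, 0, 0))


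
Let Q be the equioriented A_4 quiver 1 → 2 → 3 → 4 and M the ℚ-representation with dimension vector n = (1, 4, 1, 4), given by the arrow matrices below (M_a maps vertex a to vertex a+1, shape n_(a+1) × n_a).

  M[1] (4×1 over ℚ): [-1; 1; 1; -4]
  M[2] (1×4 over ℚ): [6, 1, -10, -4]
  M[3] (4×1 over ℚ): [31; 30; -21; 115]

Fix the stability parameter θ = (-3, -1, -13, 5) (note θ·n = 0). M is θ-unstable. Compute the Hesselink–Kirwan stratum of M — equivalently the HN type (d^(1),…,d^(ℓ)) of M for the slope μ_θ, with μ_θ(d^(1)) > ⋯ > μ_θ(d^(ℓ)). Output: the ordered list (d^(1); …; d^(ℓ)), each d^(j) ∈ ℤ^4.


Interval decomposition of M: I[1,4], I[2,2]^3, I[4,4]^3.
HN type (ℓ=3): μ^(1)=5; μ^(2)=-1; μ^(3)=-17/3

((0, 0, 0, 4); (0, 3, 0, 0); (1, 1, 1, 0))


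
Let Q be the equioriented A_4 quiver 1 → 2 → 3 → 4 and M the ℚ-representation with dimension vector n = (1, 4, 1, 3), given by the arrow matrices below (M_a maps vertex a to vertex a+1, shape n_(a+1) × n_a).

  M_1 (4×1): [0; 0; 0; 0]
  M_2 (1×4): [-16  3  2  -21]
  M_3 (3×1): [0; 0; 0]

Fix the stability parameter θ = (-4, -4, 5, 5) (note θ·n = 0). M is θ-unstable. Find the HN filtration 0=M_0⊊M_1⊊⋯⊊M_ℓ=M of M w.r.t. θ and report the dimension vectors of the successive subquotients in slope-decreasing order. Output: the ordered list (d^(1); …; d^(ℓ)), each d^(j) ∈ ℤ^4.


Barcode: M ≅ I[1,1], I[2,2]^3, I[2,3], I[4,4]^3. HN layers by μ_θ (2 steps, strictly decreasing):
  μ^(1)=5; μ^(2)=-4

((0, 0, 1, 3); (1, 4, 0, 0))


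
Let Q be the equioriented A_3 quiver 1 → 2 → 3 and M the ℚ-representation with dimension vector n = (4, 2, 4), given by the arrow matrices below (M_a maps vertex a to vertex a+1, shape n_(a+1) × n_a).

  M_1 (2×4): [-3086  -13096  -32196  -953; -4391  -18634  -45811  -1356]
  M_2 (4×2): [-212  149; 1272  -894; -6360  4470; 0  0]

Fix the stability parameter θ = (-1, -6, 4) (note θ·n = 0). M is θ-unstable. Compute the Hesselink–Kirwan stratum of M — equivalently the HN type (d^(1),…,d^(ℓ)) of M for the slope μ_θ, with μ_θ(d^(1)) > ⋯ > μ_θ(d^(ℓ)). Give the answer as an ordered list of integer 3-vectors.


Barcode: M ≅ I[1,1]^2, I[1,2], I[1,3], I[3,3]^3. HN layers by μ_θ (3 steps, strictly decreasing):
  μ^(1)=4; μ^(2)=-1; μ^(3)=-7/2

((0, 0, 4); (2, 0, 0); (2, 2, 0))


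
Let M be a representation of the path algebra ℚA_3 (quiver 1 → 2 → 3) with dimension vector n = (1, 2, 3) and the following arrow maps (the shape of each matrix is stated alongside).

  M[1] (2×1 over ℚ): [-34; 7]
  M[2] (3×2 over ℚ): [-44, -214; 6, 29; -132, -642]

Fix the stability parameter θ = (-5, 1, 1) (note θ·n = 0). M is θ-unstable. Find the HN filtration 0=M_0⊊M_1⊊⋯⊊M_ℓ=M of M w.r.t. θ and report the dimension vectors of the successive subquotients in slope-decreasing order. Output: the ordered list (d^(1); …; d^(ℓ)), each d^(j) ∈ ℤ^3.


Interval decomposition of M: I[1,3], I[2,3], I[3,3].
HN type (ℓ=2): μ^(1)=1; μ^(2)=-5

((0, 2, 3); (1, 0, 0))


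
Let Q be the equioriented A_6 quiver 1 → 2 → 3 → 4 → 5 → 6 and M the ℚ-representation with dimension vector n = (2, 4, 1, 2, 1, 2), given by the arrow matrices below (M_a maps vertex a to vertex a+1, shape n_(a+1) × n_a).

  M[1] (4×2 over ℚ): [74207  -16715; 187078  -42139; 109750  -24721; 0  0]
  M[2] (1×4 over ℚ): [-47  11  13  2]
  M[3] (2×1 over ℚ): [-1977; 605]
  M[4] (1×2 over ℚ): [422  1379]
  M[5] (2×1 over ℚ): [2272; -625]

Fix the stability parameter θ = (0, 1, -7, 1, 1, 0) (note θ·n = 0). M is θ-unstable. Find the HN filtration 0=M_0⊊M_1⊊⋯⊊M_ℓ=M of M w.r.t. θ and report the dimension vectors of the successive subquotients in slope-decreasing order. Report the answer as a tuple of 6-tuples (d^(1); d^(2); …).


Interval decomposition of M: I[1,2], I[1,6], I[2,2]^2, I[4,4], I[6,6].
HN type (ℓ=4): μ^(1)=1; μ^(2)=2/3; μ^(3)=0; μ^(4)=-2

((0, 3, 0, 1, 0, 0); (0, 0, 0, 1, 1, 1); (1, 0, 0, 0, 0, 1); (1, 1, 1, 0, 0, 0))


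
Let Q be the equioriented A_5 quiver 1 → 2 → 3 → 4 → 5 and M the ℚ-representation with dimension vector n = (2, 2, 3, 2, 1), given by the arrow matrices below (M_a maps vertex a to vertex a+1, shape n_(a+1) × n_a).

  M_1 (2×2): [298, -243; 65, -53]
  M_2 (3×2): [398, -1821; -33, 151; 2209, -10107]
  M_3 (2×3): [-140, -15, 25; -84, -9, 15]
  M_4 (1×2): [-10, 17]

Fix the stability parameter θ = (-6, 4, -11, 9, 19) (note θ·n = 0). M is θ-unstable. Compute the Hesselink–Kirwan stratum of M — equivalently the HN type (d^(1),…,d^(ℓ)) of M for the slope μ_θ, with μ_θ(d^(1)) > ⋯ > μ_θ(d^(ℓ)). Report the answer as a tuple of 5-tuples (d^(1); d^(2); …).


Barcode: M ≅ I[1,3]^2, I[3,5], I[4,4]. HN layers by μ_θ (5 steps, strictly decreasing):
  μ^(1)=19; μ^(2)=9; μ^(3)=-7/2; μ^(4)=-6; μ^(5)=-11

((0, 0, 0, 0, 1); (0, 0, 0, 2, 0); (0, 2, 2, 0, 0); (2, 0, 0, 0, 0); (0, 0, 1, 0, 0))


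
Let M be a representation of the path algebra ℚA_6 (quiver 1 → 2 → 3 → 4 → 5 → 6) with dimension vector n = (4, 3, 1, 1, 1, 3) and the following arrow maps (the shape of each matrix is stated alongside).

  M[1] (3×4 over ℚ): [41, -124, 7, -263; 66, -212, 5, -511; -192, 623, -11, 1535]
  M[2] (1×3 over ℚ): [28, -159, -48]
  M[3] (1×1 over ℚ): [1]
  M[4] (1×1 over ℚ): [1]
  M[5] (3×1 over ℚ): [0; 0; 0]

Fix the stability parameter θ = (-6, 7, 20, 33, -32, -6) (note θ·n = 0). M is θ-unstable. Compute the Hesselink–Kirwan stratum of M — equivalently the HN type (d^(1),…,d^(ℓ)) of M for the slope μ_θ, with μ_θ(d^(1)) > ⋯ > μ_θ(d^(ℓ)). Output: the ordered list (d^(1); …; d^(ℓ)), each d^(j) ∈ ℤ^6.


Via rank(M_{q-1}∘⋯∘M_p): M ≅ I[1,1], I[1,2]^2, I[1,5], I[6,6]^3.
μ_θ-semistable layers: μ^(1)=7; μ^(2)=-6

((0, 3, 1, 1, 1, 0); (4, 0, 0, 0, 0, 3))


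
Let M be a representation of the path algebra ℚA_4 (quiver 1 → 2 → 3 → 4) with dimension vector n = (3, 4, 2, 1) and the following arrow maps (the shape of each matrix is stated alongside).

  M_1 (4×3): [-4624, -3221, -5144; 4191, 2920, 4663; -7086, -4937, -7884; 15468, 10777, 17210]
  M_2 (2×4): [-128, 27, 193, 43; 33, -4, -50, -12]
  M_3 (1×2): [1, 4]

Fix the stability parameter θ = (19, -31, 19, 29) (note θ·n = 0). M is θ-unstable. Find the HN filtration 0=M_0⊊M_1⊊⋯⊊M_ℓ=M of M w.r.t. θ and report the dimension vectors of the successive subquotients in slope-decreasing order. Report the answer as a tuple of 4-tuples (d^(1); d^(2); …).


Barcode: M ≅ I[1,2], I[1,3], I[1,4], I[2,2]. HN layers by μ_θ (4 steps, strictly decreasing):
  μ^(1)=29; μ^(2)=19; μ^(3)=-6; μ^(4)=-31

((0, 0, 0, 1); (0, 0, 2, 0); (3, 3, 0, 0); (0, 1, 0, 0))


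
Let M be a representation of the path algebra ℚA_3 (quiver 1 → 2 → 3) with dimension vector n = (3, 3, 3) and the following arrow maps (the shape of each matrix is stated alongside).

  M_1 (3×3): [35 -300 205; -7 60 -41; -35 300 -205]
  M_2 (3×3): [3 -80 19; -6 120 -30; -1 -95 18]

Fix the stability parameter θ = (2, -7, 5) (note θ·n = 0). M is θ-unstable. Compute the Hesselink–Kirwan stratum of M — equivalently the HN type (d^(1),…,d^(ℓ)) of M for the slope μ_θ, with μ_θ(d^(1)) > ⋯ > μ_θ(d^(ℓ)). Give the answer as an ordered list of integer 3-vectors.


Interval decomposition of M: I[1,1]^2, I[1,2], I[2,3]^2, I[3,3].
HN type (ℓ=4): μ^(1)=5; μ^(2)=2; μ^(3)=-5/2; μ^(4)=-7

((0, 0, 3); (2, 0, 0); (1, 1, 0); (0, 2, 0))


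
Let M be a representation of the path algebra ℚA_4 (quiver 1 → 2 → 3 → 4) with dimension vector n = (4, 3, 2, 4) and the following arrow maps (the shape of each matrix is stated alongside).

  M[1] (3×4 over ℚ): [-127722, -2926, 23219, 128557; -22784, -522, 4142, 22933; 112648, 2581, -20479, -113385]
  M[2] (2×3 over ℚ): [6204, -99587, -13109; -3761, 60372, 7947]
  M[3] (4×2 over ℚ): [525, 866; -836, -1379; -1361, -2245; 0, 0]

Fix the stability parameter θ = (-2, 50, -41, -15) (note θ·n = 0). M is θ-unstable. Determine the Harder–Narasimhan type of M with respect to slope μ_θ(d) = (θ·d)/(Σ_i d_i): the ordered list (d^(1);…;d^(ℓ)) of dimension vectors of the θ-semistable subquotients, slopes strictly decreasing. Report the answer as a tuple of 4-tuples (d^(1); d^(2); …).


Interval decomposition of M: I[1,1], I[1,2], I[1,4]^2, I[4,4]^2.
HN type (ℓ=3): μ^(1)=50; μ^(2)=-2; μ^(3)=-15

((0, 1, 0, 0); (4, 2, 2, 2); (0, 0, 0, 2))


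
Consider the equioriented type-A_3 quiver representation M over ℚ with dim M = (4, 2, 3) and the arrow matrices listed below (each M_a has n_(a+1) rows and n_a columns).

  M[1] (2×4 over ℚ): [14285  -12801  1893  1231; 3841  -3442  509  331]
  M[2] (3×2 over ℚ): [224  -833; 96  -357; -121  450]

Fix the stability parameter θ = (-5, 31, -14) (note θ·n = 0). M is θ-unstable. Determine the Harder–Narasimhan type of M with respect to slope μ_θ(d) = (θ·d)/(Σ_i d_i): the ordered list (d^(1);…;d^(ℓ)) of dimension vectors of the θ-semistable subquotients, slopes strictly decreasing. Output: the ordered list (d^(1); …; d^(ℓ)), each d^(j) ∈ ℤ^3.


Interval decomposition of M: I[1,1]^2, I[1,3]^2, I[3,3].
HN type (ℓ=3): μ^(1)=17/2; μ^(2)=-5; μ^(3)=-14

((0, 2, 2); (4, 0, 0); (0, 0, 1))


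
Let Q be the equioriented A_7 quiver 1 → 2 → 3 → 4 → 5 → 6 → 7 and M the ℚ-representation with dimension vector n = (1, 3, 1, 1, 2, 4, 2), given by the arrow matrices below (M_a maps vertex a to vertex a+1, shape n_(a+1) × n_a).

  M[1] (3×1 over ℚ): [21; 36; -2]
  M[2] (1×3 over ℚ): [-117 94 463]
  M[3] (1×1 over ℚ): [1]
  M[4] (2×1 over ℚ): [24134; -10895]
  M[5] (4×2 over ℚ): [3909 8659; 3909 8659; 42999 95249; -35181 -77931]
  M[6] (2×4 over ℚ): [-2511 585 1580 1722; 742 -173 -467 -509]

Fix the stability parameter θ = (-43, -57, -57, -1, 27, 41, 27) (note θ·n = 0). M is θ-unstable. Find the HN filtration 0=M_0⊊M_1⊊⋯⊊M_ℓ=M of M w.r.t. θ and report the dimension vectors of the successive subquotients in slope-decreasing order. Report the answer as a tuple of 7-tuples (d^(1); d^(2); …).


Via rank(M_{q-1}∘⋯∘M_p): M ≅ I[1,7], I[2,2]^2, I[5,5], I[6,6]^2, I[6,7].
μ_θ-semistable layers: μ^(1)=41; μ^(2)=34; μ^(3)=27; μ^(4)=-1; μ^(5)=-157/3; μ^(6)=-57

((0, 0, 0, 0, 0, 2, 0); (0, 0, 0, 0, 0, 2, 2); (0, 0, 0, 0, 2, 0, 0); (0, 0, 0, 1, 0, 0, 0); (1, 1, 1, 0, 0, 0, 0); (0, 2, 0, 0, 0, 0, 0))


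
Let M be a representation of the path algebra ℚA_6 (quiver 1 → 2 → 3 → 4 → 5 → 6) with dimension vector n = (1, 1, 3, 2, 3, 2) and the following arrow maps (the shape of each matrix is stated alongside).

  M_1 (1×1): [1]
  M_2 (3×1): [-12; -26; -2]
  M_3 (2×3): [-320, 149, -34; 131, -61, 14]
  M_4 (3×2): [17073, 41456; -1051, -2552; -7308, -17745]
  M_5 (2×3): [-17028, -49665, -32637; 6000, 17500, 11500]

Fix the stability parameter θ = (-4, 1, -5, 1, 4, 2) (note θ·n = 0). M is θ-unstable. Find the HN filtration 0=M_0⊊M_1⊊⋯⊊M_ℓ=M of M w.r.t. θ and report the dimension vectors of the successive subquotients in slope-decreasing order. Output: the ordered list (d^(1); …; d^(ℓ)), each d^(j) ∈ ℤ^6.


Interval decomposition of M: I[1,5], I[3,3], I[3,6], I[5,5], I[6,6].
HN type (ℓ=7): μ^(1)=4; μ^(2)=3; μ^(3)=2; μ^(4)=1; μ^(5)=-2; μ^(6)=-4; μ^(7)=-5

((0, 0, 0, 0, 2, 0); (0, 0, 0, 0, 1, 1); (0, 0, 0, 0, 0, 1); (0, 0, 0, 2, 0, 0); (0, 1, 1, 0, 0, 0); (1, 0, 0, 0, 0, 0); (0, 0, 2, 0, 0, 0))


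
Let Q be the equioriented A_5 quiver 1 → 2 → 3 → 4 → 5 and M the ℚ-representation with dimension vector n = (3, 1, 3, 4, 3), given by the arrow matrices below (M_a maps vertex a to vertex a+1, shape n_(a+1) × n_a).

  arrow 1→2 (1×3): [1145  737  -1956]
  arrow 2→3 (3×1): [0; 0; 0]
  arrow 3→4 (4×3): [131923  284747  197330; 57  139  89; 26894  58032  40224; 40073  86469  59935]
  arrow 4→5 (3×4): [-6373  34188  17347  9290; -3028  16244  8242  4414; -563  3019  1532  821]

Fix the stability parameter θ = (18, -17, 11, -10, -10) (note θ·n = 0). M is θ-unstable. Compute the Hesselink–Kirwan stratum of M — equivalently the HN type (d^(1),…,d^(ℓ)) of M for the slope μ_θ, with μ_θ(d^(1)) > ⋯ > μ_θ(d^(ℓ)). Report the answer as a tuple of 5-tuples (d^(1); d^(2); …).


Via rank(M_{q-1}∘⋯∘M_p): M ≅ I[1,1]^2, I[1,2], I[3,4], I[3,5]^2, I[4,5].
μ_θ-semistable layers: μ^(1)=18; μ^(2)=1/2; μ^(3)=-3; μ^(4)=-10

((2, 0, 0, 0, 0); (1, 1, 1, 1, 0); (0, 0, 2, 2, 2); (0, 0, 0, 1, 1))


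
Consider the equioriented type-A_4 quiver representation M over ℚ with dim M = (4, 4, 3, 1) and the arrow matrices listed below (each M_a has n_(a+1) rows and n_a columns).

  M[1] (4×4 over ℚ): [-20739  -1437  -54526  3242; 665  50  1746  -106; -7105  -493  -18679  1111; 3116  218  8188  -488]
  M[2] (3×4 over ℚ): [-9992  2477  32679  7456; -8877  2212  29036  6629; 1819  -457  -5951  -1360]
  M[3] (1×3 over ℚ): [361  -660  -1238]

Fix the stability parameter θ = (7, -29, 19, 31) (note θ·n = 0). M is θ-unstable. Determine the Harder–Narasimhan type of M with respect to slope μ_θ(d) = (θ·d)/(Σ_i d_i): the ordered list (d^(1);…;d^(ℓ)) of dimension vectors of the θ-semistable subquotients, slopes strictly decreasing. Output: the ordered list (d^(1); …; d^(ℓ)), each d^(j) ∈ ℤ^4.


Via rank(M_{q-1}∘⋯∘M_p): M ≅ I[1,2], I[1,3]^2, I[1,4].
μ_θ-semistable layers: μ^(1)=31; μ^(2)=19; μ^(3)=-11

((0, 0, 0, 1); (0, 0, 3, 0); (4, 4, 0, 0))


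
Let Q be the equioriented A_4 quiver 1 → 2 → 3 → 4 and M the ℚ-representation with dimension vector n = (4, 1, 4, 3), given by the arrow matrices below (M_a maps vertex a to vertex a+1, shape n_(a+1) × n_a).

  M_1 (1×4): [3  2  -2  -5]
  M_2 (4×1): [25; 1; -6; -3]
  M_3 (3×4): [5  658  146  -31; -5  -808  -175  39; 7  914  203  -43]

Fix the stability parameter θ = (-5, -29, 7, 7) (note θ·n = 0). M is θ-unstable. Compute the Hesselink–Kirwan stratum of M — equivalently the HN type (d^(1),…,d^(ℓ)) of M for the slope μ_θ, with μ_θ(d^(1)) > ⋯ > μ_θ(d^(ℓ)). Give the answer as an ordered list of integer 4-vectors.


Barcode: M ≅ I[1,1]^3, I[1,3], I[3,4]^3. HN layers by μ_θ (3 steps, strictly decreasing):
  μ^(1)=7; μ^(2)=-5; μ^(3)=-17

((0, 0, 4, 3); (3, 0, 0, 0); (1, 1, 0, 0))


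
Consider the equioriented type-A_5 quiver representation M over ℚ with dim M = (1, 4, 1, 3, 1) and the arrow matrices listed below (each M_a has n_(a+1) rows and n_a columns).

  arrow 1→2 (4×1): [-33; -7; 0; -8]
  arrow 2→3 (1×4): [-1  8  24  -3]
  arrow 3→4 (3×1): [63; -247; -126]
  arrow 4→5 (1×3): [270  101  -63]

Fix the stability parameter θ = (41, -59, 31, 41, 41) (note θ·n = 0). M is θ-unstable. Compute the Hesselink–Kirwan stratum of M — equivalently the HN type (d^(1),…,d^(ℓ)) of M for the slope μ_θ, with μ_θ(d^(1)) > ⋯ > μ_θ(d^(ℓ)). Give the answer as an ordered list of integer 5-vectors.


Via rank(M_{q-1}∘⋯∘M_p): M ≅ I[1,5], I[2,2]^3, I[4,4]^2.
μ_θ-semistable layers: μ^(1)=41; μ^(2)=31; μ^(3)=-9; μ^(4)=-59

((0, 0, 0, 3, 1); (0, 0, 1, 0, 0); (1, 1, 0, 0, 0); (0, 3, 0, 0, 0))


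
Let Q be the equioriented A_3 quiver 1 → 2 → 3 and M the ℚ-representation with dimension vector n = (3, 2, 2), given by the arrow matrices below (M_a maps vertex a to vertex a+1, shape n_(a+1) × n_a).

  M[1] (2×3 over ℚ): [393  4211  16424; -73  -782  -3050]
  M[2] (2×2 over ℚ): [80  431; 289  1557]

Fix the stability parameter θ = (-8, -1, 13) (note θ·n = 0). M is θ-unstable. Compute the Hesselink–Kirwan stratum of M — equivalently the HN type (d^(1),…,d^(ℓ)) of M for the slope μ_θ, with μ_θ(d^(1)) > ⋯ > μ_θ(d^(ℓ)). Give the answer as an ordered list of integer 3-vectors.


Barcode: M ≅ I[1,1], I[1,3]^2. HN layers by μ_θ (3 steps, strictly decreasing):
  μ^(1)=13; μ^(2)=-1; μ^(3)=-8

((0, 0, 2); (0, 2, 0); (3, 0, 0))


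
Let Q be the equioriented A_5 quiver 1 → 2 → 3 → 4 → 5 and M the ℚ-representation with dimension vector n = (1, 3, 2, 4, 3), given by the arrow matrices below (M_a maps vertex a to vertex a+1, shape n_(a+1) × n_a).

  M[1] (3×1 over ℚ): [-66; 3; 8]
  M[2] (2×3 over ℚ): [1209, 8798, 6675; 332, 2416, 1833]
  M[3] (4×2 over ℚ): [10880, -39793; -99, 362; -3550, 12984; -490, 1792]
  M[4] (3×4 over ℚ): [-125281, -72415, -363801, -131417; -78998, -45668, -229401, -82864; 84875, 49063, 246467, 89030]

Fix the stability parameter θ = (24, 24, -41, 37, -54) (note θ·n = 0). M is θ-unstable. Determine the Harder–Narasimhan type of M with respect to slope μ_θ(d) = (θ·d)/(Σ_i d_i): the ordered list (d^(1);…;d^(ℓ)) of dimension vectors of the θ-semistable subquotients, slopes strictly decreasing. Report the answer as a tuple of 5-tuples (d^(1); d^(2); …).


Via rank(M_{q-1}∘⋯∘M_p): M ≅ I[1,2], I[2,4], I[2,5], I[4,5]^2.
μ_θ-semistable layers: μ^(1)=37; μ^(2)=24; μ^(3)=-17/2

((0, 0, 0, 1, 0); (1, 1, 0, 0, 0); (0, 2, 2, 3, 3))


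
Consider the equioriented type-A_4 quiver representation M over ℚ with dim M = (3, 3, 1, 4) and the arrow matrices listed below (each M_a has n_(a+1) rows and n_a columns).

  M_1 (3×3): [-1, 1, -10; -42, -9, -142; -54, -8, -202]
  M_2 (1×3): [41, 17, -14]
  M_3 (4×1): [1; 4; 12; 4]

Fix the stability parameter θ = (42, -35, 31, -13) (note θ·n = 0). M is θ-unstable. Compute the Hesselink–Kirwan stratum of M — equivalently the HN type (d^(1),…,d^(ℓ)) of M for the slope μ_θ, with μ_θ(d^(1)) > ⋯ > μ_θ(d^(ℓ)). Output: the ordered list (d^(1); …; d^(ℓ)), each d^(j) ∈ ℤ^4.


Barcode: M ≅ I[1,2]^2, I[1,4], I[4,4]^3. HN layers by μ_θ (3 steps, strictly decreasing):
  μ^(1)=9; μ^(2)=7/2; μ^(3)=-13

((0, 0, 1, 1); (3, 3, 0, 0); (0, 0, 0, 3))


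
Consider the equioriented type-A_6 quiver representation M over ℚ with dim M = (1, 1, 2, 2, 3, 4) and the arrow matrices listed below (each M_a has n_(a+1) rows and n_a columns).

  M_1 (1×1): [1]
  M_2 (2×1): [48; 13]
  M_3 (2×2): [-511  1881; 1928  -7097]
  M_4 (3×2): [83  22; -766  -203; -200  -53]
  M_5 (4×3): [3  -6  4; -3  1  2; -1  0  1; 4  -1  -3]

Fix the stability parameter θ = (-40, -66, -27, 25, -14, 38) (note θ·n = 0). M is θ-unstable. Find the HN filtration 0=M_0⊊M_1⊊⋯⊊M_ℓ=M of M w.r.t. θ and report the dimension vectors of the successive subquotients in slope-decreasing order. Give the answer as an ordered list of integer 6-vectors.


Barcode: M ≅ I[1,6], I[3,6], I[5,6], I[6,6]. HN layers by μ_θ (5 steps, strictly decreasing):
  μ^(1)=38; μ^(2)=11/2; μ^(3)=-14; μ^(4)=-27; μ^(5)=-53

((0, 0, 0, 0, 0, 4); (0, 0, 0, 2, 2, 0); (0, 0, 0, 0, 1, 0); (0, 0, 2, 0, 0, 0); (1, 1, 0, 0, 0, 0))


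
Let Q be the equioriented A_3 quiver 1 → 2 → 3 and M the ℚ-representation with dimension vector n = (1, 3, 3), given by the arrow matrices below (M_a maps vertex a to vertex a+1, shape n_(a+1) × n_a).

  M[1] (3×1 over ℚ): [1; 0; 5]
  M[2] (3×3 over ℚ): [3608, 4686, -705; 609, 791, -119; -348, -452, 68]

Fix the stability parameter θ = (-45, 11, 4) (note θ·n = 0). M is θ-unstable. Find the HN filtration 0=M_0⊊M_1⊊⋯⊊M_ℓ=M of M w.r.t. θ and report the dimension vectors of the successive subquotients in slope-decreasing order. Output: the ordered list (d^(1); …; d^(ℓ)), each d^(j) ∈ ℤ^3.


Interval decomposition of M: I[1,3], I[2,2], I[2,3], I[3,3].
HN type (ℓ=4): μ^(1)=11; μ^(2)=15/2; μ^(3)=4; μ^(4)=-45

((0, 1, 0); (0, 2, 2); (0, 0, 1); (1, 0, 0))


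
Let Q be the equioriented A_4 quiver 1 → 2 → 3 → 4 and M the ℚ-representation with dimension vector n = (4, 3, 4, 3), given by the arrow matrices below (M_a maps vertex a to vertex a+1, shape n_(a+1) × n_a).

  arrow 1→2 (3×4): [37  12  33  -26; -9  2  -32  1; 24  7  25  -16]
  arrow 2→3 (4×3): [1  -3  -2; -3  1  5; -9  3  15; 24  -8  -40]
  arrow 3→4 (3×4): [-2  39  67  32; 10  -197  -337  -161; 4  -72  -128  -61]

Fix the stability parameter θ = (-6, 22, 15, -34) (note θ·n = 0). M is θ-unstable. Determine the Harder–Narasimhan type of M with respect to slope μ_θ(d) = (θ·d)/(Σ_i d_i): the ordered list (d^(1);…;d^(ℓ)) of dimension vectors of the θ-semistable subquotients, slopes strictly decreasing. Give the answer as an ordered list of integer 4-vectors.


Barcode: M ≅ I[1,1], I[1,2], I[1,3], I[1,4], I[3,3], I[3,4], I[4,4]. HN layers by μ_θ (7 steps, strictly decreasing):
  μ^(1)=22; μ^(2)=37/2; μ^(3)=15; μ^(4)=1; μ^(5)=-6; μ^(6)=-19/2; μ^(7)=-34

((0, 1, 0, 0); (0, 1, 1, 0); (0, 0, 1, 0); (0, 1, 1, 1); (4, 0, 0, 0); (0, 0, 1, 1); (0, 0, 0, 1))


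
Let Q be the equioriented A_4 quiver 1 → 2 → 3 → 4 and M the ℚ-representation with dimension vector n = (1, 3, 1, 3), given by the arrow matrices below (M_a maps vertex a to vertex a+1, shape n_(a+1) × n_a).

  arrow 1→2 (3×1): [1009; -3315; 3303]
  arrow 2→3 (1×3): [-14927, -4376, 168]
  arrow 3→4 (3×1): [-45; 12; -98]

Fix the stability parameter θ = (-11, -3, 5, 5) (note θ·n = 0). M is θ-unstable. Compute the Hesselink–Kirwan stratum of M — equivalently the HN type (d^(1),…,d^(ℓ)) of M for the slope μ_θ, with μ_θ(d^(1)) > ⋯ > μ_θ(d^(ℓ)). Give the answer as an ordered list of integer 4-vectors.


Interval decomposition of M: I[1,4], I[2,2]^2, I[4,4]^2.
HN type (ℓ=3): μ^(1)=5; μ^(2)=-3; μ^(3)=-11

((0, 0, 1, 3); (0, 3, 0, 0); (1, 0, 0, 0))


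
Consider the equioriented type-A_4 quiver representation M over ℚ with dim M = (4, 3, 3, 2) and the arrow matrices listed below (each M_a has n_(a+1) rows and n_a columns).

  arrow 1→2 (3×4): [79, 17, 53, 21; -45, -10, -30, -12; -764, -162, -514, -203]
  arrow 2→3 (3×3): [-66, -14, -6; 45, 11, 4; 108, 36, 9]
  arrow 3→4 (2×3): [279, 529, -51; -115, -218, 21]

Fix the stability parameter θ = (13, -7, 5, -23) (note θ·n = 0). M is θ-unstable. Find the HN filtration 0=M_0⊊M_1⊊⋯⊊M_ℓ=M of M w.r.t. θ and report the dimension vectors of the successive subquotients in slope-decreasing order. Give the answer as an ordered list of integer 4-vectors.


Via rank(M_{q-1}∘⋯∘M_p): M ≅ I[1,1], I[1,2], I[1,4]^2, I[3,3].
μ_θ-semistable layers: μ^(1)=13; μ^(2)=5; μ^(3)=3; μ^(4)=-3

((1, 0, 0, 0); (0, 0, 1, 0); (1, 1, 0, 0); (2, 2, 2, 2))


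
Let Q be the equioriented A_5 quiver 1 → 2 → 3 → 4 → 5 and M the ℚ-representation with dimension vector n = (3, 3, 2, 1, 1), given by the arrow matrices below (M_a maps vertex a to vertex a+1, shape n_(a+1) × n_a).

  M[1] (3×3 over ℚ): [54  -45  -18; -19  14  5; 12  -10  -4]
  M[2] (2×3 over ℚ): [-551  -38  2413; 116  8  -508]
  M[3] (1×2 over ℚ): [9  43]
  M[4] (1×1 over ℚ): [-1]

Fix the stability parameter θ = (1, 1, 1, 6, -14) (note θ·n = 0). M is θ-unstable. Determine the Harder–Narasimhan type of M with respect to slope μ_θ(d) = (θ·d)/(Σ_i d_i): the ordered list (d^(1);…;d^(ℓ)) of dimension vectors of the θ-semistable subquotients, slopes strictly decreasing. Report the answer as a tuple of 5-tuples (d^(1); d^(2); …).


Via rank(M_{q-1}∘⋯∘M_p): M ≅ I[1,1], I[1,2], I[1,5], I[2,2], I[3,3].
μ_θ-semistable layers: μ^(1)=1; μ^(2)=-1

((2, 2, 1, 0, 0); (1, 1, 1, 1, 1))


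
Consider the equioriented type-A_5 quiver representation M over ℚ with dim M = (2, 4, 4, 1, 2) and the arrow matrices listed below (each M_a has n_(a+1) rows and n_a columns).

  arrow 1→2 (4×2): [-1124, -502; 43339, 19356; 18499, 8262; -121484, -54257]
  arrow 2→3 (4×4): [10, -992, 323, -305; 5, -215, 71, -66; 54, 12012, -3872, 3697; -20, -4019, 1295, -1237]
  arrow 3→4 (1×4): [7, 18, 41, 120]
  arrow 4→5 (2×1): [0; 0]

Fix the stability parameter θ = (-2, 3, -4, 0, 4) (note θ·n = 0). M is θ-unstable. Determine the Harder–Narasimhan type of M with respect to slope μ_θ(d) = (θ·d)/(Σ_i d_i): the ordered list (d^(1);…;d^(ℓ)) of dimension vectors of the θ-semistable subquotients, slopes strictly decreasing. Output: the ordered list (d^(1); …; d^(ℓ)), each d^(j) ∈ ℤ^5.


Via rank(M_{q-1}∘⋯∘M_p): M ≅ I[1,3], I[1,4], I[2,3]^2, I[5,5]^2.
μ_θ-semistable layers: μ^(1)=4; μ^(2)=0; μ^(3)=-1/2; μ^(4)=-2

((0, 0, 0, 0, 2); (0, 0, 0, 1, 0); (0, 4, 4, 0, 0); (2, 0, 0, 0, 0))


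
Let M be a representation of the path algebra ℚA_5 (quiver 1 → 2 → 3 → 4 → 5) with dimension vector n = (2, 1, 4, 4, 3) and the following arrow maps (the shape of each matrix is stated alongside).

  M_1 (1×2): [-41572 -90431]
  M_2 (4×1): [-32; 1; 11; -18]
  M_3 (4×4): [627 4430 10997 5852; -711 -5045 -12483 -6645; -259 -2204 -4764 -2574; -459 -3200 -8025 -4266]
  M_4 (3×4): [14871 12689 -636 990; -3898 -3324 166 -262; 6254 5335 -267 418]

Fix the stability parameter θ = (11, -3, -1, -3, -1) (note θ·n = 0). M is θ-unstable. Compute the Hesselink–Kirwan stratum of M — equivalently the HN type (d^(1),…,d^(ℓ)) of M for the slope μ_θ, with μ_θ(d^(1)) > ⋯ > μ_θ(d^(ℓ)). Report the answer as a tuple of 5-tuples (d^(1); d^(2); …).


Interval decomposition of M: I[1,1], I[1,5], I[3,3], I[3,5]^2, I[4,4].
HN type (ℓ=5): μ^(1)=11; μ^(2)=3/5; μ^(3)=-1; μ^(4)=-2; μ^(5)=-3

((1, 0, 0, 0, 0); (1, 1, 1, 1, 1); (0, 0, 1, 0, 2); (0, 0, 2, 2, 0); (0, 0, 0, 1, 0))


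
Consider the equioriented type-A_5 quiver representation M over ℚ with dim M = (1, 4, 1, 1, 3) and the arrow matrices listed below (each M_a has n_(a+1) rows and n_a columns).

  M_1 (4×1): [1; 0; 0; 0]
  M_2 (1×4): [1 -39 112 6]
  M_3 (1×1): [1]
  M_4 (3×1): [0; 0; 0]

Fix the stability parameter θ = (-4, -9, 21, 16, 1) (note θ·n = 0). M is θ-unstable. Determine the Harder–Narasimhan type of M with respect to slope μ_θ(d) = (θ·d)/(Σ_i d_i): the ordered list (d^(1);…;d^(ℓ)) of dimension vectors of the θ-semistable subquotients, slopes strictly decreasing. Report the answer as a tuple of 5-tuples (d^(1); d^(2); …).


Interval decomposition of M: I[1,4], I[2,2]^3, I[5,5]^3.
HN type (ℓ=4): μ^(1)=37/2; μ^(2)=1; μ^(3)=-13/2; μ^(4)=-9

((0, 0, 1, 1, 0); (0, 0, 0, 0, 3); (1, 1, 0, 0, 0); (0, 3, 0, 0, 0))


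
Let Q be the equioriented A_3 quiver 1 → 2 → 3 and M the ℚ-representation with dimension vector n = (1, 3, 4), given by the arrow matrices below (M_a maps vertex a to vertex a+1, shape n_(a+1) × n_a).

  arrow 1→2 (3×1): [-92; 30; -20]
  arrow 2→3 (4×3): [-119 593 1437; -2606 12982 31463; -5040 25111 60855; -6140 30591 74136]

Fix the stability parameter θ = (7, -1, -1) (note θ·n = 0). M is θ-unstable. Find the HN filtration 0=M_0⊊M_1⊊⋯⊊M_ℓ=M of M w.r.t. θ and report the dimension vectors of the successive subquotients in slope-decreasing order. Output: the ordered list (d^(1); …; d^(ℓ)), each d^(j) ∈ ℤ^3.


Barcode: M ≅ I[1,3], I[2,3]^2, I[3,3]. HN layers by μ_θ (2 steps, strictly decreasing):
  μ^(1)=5/3; μ^(2)=-1

((1, 1, 1); (0, 2, 3))


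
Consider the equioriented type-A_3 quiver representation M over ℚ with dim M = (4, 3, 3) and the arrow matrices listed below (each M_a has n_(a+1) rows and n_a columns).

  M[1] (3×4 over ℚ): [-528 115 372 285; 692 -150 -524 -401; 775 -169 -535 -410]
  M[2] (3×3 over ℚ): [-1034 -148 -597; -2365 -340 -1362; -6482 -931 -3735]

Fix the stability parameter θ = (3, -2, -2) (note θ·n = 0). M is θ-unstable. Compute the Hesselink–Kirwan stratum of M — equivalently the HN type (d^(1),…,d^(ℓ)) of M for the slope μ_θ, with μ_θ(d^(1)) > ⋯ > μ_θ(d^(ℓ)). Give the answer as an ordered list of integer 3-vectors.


Barcode: M ≅ I[1,1], I[1,3]^3. HN layers by μ_θ (2 steps, strictly decreasing):
  μ^(1)=3; μ^(2)=-1/3

((1, 0, 0); (3, 3, 3))


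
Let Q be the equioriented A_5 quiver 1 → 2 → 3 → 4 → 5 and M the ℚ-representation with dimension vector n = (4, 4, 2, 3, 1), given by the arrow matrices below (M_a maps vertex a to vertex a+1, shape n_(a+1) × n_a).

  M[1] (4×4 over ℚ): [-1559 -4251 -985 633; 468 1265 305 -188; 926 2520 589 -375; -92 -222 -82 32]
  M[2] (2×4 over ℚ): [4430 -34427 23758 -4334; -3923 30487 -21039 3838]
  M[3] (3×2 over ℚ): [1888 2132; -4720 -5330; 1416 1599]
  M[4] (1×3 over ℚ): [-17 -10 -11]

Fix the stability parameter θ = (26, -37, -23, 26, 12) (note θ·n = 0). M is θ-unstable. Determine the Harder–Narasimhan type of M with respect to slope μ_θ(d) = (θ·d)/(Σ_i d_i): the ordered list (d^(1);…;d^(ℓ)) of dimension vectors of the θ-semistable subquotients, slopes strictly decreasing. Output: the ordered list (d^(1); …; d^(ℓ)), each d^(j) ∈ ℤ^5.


Barcode: M ≅ I[1,1], I[1,2], I[1,3], I[1,5], I[2,2], I[4,4]^2. HN layers by μ_θ (5 steps, strictly decreasing):
  μ^(1)=26; μ^(2)=19; μ^(3)=-11/2; μ^(4)=-34/3; μ^(5)=-37

((1, 0, 0, 2, 0); (0, 0, 0, 1, 1); (1, 1, 0, 0, 0); (2, 2, 2, 0, 0); (0, 1, 0, 0, 0))
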